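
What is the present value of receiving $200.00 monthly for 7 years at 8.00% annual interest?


Present value of an ordinary annuity: PV = PMT × (1 − (1 + r)^(−n)) / r
Monthly rate r = 0.08/12 ≈ 0.00666667, n = 84
PV = $200.00 × (1 − (1 + 0.08/12)^(−84)) / (0.08/12)
PV = $200.00 × 64.159261
PV = $12,831.85

PV = PMT × (1-(1+r)^(-n))/r = $12,831.85


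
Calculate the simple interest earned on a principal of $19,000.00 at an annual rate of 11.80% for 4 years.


Simple interest formula: I = P × r × t
I = $19,000.00 × 0.118 × 4
I = $8,968.00

I = P × r × t = $8,968.00


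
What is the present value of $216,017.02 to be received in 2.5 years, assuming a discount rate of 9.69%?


Present value formula: PV = FV / (1 + r)^t
PV = $216,017.02 / (1 + 0.0969)^2.5
PV = $216,017.02 / 1.2601365
PV = $171,423.51

PV = FV / (1 + r)^t = $171,423.51


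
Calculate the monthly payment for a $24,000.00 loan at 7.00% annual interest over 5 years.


Loan payment formula: PMT = PV × r / (1 − (1 + r)^(−n))
Monthly rate r = 0.07/12 ≈ 0.00583333, n = 60 months
Denominator: 1 − (1 + 0.07/12)^(−60) = 0.294595
PMT = $24,000.00 × (0.07/12) / 0.294595
PMT = $475.23 per month

PMT = PV × r / (1-(1+r)^(-n)) = $475.23/month


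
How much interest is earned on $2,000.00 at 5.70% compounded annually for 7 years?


Compound interest earned = final amount − principal.
A = P(1 + r/n)^(nt) = $2,000.00 × (1 + 0.057/1)^(1 × 7) = $2,948.19
Interest = A − P = $2,948.19 − $2,000.00 = $948.19

Interest = A - P = $948.19


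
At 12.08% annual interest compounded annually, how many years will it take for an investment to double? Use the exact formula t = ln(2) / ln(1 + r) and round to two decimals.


Doubling condition: (1 + r)^t = 2
Take ln of both sides: t × ln(1 + r) = ln(2)
t = ln(2) / ln(1 + r)
t = 0.693147 / 0.114043
t = 6.08

t = ln(2) / ln(1 + r) = 6.08 years


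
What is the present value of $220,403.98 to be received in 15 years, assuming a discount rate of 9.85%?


Present value formula: PV = FV / (1 + r)^t
PV = $220,403.98 / (1 + 0.0985)^15
PV = $220,403.98 / 4.092615
PV = $53,854.07

PV = FV / (1 + r)^t = $53,854.07


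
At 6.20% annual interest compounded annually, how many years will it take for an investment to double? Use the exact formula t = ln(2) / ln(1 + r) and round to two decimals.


Doubling condition: (1 + r)^t = 2
Take ln of both sides: t × ln(1 + r) = ln(2)
t = ln(2) / ln(1 + r)
t = 0.693147 / 0.060154
t = 11.52

t = ln(2) / ln(1 + r) = 11.52 years


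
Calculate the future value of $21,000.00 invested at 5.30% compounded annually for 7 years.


Compound interest formula: A = P(1 + r/n)^(nt)
A = $21,000.00 × (1 + 0.053/1)^(1 × 7)
Growth factor: (1 + 0.053/1)^7 = 1.4354848
A = $21,000.00 × 1.4354848
A = $30,145.18

A = P(1 + r/n)^(nt) = $30,145.18


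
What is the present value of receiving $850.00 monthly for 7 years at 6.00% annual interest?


Present value of an ordinary annuity: PV = PMT × (1 − (1 + r)^(−n)) / r
Monthly rate r = 0.06/12 = 0.005, n = 84
PV = $850.00 × (1 − (1 + 0.06/12)^(−84)) / (0.06/12)
PV = $850.00 × 68.453042
PV = $58,185.09

PV = PMT × (1-(1+r)^(-n))/r = $58,185.09


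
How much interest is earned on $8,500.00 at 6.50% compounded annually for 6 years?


Compound interest earned = final amount − principal.
A = P(1 + r/n)^(nt) = $8,500.00 × (1 + 0.065/1)^(1 × 6) = $12,402.71
Interest = A − P = $12,402.71 − $8,500.00 = $3,902.71

Interest = A - P = $3,902.71


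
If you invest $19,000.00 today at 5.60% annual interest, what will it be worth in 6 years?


Future value formula: FV = PV × (1 + r)^t
FV = $19,000.00 × (1 + 0.056)^6
FV = $19,000.00 × 1.386703
FV = $26,347.36

FV = PV × (1 + r)^t = $26,347.36


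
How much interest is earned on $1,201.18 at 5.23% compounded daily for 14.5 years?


Compound interest earned = final amount − principal.
A = P(1 + r/n)^(nt) = $1,201.18 × (1 + 0.0523/365)^(365 × 14.5) = $2,564.08
Interest = A − P = $2,564.08 − $1,201.18 = $1,362.90

Interest = A - P = $1,362.90


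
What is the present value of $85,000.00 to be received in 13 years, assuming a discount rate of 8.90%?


Present value formula: PV = FV / (1 + r)^t
PV = $85,000.00 / (1 + 0.089)^13
PV = $85,000.00 / 3.0294406
PV = $28,057.99

PV = FV / (1 + r)^t = $28,057.99


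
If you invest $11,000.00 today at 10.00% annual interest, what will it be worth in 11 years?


Future value formula: FV = PV × (1 + r)^t
FV = $11,000.00 × (1 + 0.1)^11
FV = $11,000.00 × 2.8531167
FV = $31,384.28

FV = PV × (1 + r)^t = $31,384.28


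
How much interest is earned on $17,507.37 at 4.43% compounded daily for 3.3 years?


Compound interest earned = final amount − principal.
A = P(1 + r/n)^(nt) = $17,507.37 × (1 + 0.0443/365)^(365 × 3.3) = $20,263.13
Interest = A − P = $20,263.13 − $17,507.37 = $2,755.76

Interest = A - P = $2,755.76


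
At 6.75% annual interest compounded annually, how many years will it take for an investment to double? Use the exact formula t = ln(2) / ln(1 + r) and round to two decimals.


Doubling condition: (1 + r)^t = 2
Take ln of both sides: t × ln(1 + r) = ln(2)
t = ln(2) / ln(1 + r)
t = 0.693147 / 0.065319
t = 10.61

t = ln(2) / ln(1 + r) = 10.61 years


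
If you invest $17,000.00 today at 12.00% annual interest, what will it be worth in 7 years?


Future value formula: FV = PV × (1 + r)^t
FV = $17,000.00 × (1 + 0.12)^7
FV = $17,000.00 × 2.210681
FV = $37,581.58

FV = PV × (1 + r)^t = $37,581.58


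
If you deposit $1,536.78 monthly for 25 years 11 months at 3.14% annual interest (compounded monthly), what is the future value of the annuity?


Future value of an ordinary annuity: FV = PMT × ((1 + r)^n − 1) / r
Monthly rate r = 0.0314/12 ≈ 0.00261667, n = 311
FV = $1,536.78 × ((1 + 0.0314/12)^311 − 1) / (0.0314/12)
FV = $1,536.78 × 479.247790
FV = $736,498.42

FV = PMT × ((1+r)^n - 1)/r = $736,498.42


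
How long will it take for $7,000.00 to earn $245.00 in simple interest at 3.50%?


Rearrange the simple interest formula for t:
I = P × r × t  ⇒  t = I / (P × r)
t = $245.00 / ($7,000.00 × 0.035)
t = 1

t = I/(P×r) = 1 year


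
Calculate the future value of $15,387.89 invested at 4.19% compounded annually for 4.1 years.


Compound interest formula: A = P(1 + r/n)^(nt)
A = $15,387.89 × (1 + 0.0419/1)^(1 × 4.1)
Growth factor: (1 + 0.0419/1)^4.1 = 1.183278
A = $15,387.89 × 1.183278
A = $18,208.15

A = P(1 + r/n)^(nt) = $18,208.15


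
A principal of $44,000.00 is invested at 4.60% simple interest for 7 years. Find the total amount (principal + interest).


Total amount formula: A = P(1 + rt) = P + P·r·t
Interest: I = P × r × t = $44,000.00 × 0.046 × 7 = $14,168.00
A = P + I = $44,000.00 + $14,168.00 = $58,168.00

A = P + I = P(1 + rt) = $58,168.00


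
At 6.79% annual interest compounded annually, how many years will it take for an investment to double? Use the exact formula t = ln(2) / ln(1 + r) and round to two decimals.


Doubling condition: (1 + r)^t = 2
Take ln of both sides: t × ln(1 + r) = ln(2)
t = ln(2) / ln(1 + r)
t = 0.693147 / 0.065694
t = 10.55

t = ln(2) / ln(1 + r) = 10.55 years


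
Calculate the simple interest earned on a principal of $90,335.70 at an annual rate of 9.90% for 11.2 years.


Simple interest formula: I = P × r × t
I = $90,335.70 × 0.099 × 11.2
I = $100,164.22

I = P × r × t = $100,164.22


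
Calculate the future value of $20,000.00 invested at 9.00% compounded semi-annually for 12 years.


Compound interest formula: A = P(1 + r/n)^(nt)
A = $20,000.00 × (1 + 0.09/2)^(2 × 12)
Growth factor: (1 + 0.09/2)^24 = 2.876014
A = $20,000.00 × 2.876014
A = $57,520.28

A = P(1 + r/n)^(nt) = $57,520.28


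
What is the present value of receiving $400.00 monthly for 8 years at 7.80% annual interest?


Present value of an ordinary annuity: PV = PMT × (1 − (1 + r)^(−n)) / r
Monthly rate r = 0.078/12 = 0.0065, n = 96
PV = $400.00 × (1 − (1 + 0.078/12)^(−96)) / (0.078/12)
PV = $400.00 × 71.249237
PV = $28,499.69

PV = PMT × (1-(1+r)^(-n))/r = $28,499.69


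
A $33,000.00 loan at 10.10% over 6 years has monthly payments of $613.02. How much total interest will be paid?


Total paid over the life of the loan = PMT × n.
Total paid = $613.02 × 72 = $44,137.44
Total interest = total paid − principal = $44,137.44 − $33,000.00 = $11,137.44

Total interest = (PMT × n) - PV = $11,137.44


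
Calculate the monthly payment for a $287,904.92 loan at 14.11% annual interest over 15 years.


Loan payment formula: PMT = PV × r / (1 − (1 + r)^(−n))
Monthly rate r = 0.1411/12 ≈ 0.01175833, n = 180 months
Denominator: 1 − (1 + 0.1411/12)^(−180) = 0.878051
PMT = $287,904.92 × (0.1411/12) / 0.878051
PMT = $3,855.45 per month

PMT = PV × r / (1-(1+r)^(-n)) = $3,855.45/month


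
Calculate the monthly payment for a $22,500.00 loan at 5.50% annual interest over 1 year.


Loan payment formula: PMT = PV × r / (1 − (1 + r)^(−n))
Monthly rate r = 0.055/12 ≈ 0.00458333, n = 12 months
Denominator: 1 − (1 + 0.055/12)^(−12) = 0.0533959
PMT = $22,500.00 × (0.055/12) / 0.0533959
PMT = $1,931.33 per month

PMT = PV × r / (1-(1+r)^(-n)) = $1,931.33/month


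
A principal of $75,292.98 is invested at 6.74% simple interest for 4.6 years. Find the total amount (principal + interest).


Total amount formula: A = P(1 + rt) = P + P·r·t
Interest: I = P × r × t = $75,292.98 × 0.0674 × 4.6 = $23,343.84
A = P + I = $75,292.98 + $23,343.84 = $98,636.82

A = P + I = P(1 + rt) = $98,636.82


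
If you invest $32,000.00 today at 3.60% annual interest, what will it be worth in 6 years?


Future value formula: FV = PV × (1 + r)^t
FV = $32,000.00 × (1 + 0.036)^6
FV = $32,000.00 × 1.2363987
FV = $39,564.76

FV = PV × (1 + r)^t = $39,564.76


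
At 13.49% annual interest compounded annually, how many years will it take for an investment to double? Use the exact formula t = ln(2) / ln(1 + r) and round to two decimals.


Doubling condition: (1 + r)^t = 2
Take ln of both sides: t × ln(1 + r) = ln(2)
t = ln(2) / ln(1 + r)
t = 0.693147 / 0.126545
t = 5.48

t = ln(2) / ln(1 + r) = 5.48 years


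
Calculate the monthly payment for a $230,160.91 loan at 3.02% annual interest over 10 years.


Loan payment formula: PMT = PV × r / (1 − (1 + r)^(−n))
Monthly rate r = 0.0302/12 ≈ 0.00251667, n = 120 months
Denominator: 1 − (1 + 0.0302/12)^(−120) = 0.260381
PMT = $230,160.91 × (0.0302/12) / 0.260381
PMT = $2,224.58 per month

PMT = PV × r / (1-(1+r)^(-n)) = $2,224.58/month


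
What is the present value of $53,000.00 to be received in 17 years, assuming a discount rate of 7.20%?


Present value formula: PV = FV / (1 + r)^t
PV = $53,000.00 / (1 + 0.072)^17
PV = $53,000.00 / 3.260704
PV = $16,254.16

PV = FV / (1 + r)^t = $16,254.16


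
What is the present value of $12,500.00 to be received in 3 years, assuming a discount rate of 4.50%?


Present value formula: PV = FV / (1 + r)^t
PV = $12,500.00 / (1 + 0.045)^3
PV = $12,500.00 / 1.141166
PV = $10,953.71

PV = FV / (1 + r)^t = $10,953.71


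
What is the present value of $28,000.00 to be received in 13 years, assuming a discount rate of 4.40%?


Present value formula: PV = FV / (1 + r)^t
PV = $28,000.00 / (1 + 0.044)^13
PV = $28,000.00 / 1.750276
PV = $15,997.48

PV = FV / (1 + r)^t = $15,997.48


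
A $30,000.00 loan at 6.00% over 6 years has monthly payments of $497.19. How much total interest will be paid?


Total paid over the life of the loan = PMT × n.
Total paid = $497.19 × 72 = $35,797.68
Total interest = total paid − principal = $35,797.68 − $30,000.00 = $5,797.68

Total interest = (PMT × n) - PV = $5,797.68


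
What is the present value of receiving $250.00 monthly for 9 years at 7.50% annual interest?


Present value of an ordinary annuity: PV = PMT × (1 − (1 + r)^(−n)) / r
Monthly rate r = 0.075/12 = 0.00625, n = 108
PV = $250.00 × (1 − (1 + 0.075/12)^(−108)) / (0.075/12)
PV = $250.00 × 78.363665
PV = $19,590.92

PV = PMT × (1-(1+r)^(-n))/r = $19,590.92


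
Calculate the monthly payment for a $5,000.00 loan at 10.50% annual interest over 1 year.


Loan payment formula: PMT = PV × r / (1 − (1 + r)^(−n))
Monthly rate r = 0.105/12 = 0.00875, n = 12 months
Denominator: 1 − (1 + 0.105/12)^(−12) = 0.099264
PMT = $5,000.00 × (0.105/12) / 0.099264
PMT = $440.74 per month

PMT = PV × r / (1-(1+r)^(-n)) = $440.74/month


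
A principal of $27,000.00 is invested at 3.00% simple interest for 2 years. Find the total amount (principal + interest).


Total amount formula: A = P(1 + rt) = P + P·r·t
Interest: I = P × r × t = $27,000.00 × 0.03 × 2 = $1,620.00
A = P + I = $27,000.00 + $1,620.00 = $28,620.00

A = P + I = P(1 + rt) = $28,620.00


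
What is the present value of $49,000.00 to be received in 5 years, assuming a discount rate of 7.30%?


Present value formula: PV = FV / (1 + r)^t
PV = $49,000.00 / (1 + 0.073)^5
PV = $49,000.00 / 1.4223242
PV = $34,450.65

PV = FV / (1 + r)^t = $34,450.65


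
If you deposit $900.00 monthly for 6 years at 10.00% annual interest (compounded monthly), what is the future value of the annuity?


Future value of an ordinary annuity: FV = PMT × ((1 + r)^n − 1) / r
Monthly rate r = 0.1/12 ≈ 0.00833333, n = 72
FV = $900.00 × ((1 + 0.1/12)^72 − 1) / (0.1/12)
FV = $900.00 × 98.111314
FV = $88,300.18

FV = PMT × ((1+r)^n - 1)/r = $88,300.18


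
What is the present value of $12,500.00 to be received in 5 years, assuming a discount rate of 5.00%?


Present value formula: PV = FV / (1 + r)^t
PV = $12,500.00 / (1 + 0.05)^5
PV = $12,500.00 / 1.2762816
PV = $9,794.08

PV = FV / (1 + r)^t = $9,794.08


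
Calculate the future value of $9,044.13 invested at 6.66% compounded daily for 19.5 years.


Compound interest formula: A = P(1 + r/n)^(nt)
A = $9,044.13 × (1 + 0.0666/365)^(365 × 19.5)
Growth factor: (1 + 0.0666/365)^7117.5 = 3.664096
A = $9,044.13 × 3.664096
A = $33,138.56

A = P(1 + r/n)^(nt) = $33,138.56


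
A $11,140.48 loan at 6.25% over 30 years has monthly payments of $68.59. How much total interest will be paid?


Total paid over the life of the loan = PMT × n.
Total paid = $68.59 × 360 = $24,692.40
Total interest = total paid − principal = $24,692.40 − $11,140.48 = $13,551.92

Total interest = (PMT × n) - PV = $13,551.92


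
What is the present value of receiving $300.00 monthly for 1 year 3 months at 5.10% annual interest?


Present value of an ordinary annuity: PV = PMT × (1 − (1 + r)^(−n)) / r
Monthly rate r = 0.051/12 = 0.00425, n = 15
PV = $300.00 × (1 − (1 + 0.051/12)^(−15)) / (0.051/12)
PV = $300.00 × 14.502051
PV = $4,350.62

PV = PMT × (1-(1+r)^(-n))/r = $4,350.62


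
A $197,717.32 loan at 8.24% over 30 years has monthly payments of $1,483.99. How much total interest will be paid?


Total paid over the life of the loan = PMT × n.
Total paid = $1,483.99 × 360 = $534,236.40
Total interest = total paid − principal = $534,236.40 − $197,717.32 = $336,519.08

Total interest = (PMT × n) - PV = $336,519.08


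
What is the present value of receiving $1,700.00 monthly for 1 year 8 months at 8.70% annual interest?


Present value of an ordinary annuity: PV = PMT × (1 − (1 + r)^(−n)) / r
Monthly rate r = 0.087/12 = 0.00725, n = 20
PV = $1,700.00 × (1 − (1 + 0.087/12)^(−20)) / (0.087/12)
PV = $1,700.00 × 18.555186
PV = $31,543.82

PV = PMT × (1-(1+r)^(-n))/r = $31,543.82


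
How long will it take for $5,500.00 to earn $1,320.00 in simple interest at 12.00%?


Rearrange the simple interest formula for t:
I = P × r × t  ⇒  t = I / (P × r)
t = $1,320.00 / ($5,500.00 × 0.12)
t = 2

t = I/(P×r) = 2 years


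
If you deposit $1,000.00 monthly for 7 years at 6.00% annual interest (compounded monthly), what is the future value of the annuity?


Future value of an ordinary annuity: FV = PMT × ((1 + r)^n − 1) / r
Monthly rate r = 0.06/12 = 0.005, n = 84
FV = $1,000.00 × ((1 + 0.06/12)^84 − 1) / (0.06/12)
FV = $1,000.00 × 104.073927
FV = $104,073.93

FV = PMT × ((1+r)^n - 1)/r = $104,073.93


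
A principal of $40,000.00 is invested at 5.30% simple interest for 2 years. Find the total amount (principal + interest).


Total amount formula: A = P(1 + rt) = P + P·r·t
Interest: I = P × r × t = $40,000.00 × 0.053 × 2 = $4,240.00
A = P + I = $40,000.00 + $4,240.00 = $44,240.00

A = P + I = P(1 + rt) = $44,240.00


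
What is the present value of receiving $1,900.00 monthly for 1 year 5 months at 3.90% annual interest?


Present value of an ordinary annuity: PV = PMT × (1 − (1 + r)^(−n)) / r
Monthly rate r = 0.039/12 = 0.00325, n = 17
PV = $1,900.00 × (1 − (1 + 0.039/12)^(−17)) / (0.039/12)
PV = $1,900.00 × 16.512821
PV = $31,374.36

PV = PMT × (1-(1+r)^(-n))/r = $31,374.36


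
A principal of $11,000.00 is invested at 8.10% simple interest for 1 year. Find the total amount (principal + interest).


Total amount formula: A = P(1 + rt) = P + P·r·t
Interest: I = P × r × t = $11,000.00 × 0.081 × 1 = $891.00
A = P + I = $11,000.00 + $891.00 = $11,891.00

A = P + I = P(1 + rt) = $11,891.00


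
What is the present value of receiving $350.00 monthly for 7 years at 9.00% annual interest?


Present value of an ordinary annuity: PV = PMT × (1 − (1 + r)^(−n)) / r
Monthly rate r = 0.09/12 = 0.0075, n = 84
PV = $350.00 × (1 − (1 + 0.09/12)^(−84)) / (0.09/12)
PV = $350.00 × 62.153965
PV = $21,753.89

PV = PMT × (1-(1+r)^(-n))/r = $21,753.89


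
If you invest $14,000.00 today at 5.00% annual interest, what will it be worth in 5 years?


Future value formula: FV = PV × (1 + r)^t
FV = $14,000.00 × (1 + 0.05)^5
FV = $14,000.00 × 1.2762816
FV = $17,867.94

FV = PV × (1 + r)^t = $17,867.94


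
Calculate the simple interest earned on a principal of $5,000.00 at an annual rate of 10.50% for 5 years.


Simple interest formula: I = P × r × t
I = $5,000.00 × 0.105 × 5
I = $2,625.00

I = P × r × t = $2,625.00


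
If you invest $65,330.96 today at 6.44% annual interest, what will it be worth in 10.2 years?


Future value formula: FV = PV × (1 + r)^t
FV = $65,330.96 × (1 + 0.0644)^10.2
FV = $65,330.96 × 1.890034
FV = $123,477.74

FV = PV × (1 + r)^t = $123,477.74


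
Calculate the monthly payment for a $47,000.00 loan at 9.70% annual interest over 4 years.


Loan payment formula: PMT = PV × r / (1 − (1 + r)^(−n))
Monthly rate r = 0.097/12 ≈ 0.00808333, n = 48 months
Denominator: 1 − (1 + 0.097/12)^(−48) = 0.320529
PMT = $47,000.00 × (0.097/12) / 0.320529
PMT = $1,185.28 per month

PMT = PV × r / (1-(1+r)^(-n)) = $1,185.28/month


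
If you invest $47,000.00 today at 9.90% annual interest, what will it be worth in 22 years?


Future value formula: FV = PV × (1 + r)^t
FV = $47,000.00 × (1 + 0.099)^22
FV = $47,000.00 × 7.979014
FV = $375,013.66

FV = PV × (1 + r)^t = $375,013.66


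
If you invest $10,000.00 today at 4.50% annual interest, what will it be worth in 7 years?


Future value formula: FV = PV × (1 + r)^t
FV = $10,000.00 × (1 + 0.045)^7
FV = $10,000.00 × 1.360862
FV = $13,608.62

FV = PV × (1 + r)^t = $13,608.62


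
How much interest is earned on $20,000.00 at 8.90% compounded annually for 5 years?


Compound interest earned = final amount − principal.
A = P(1 + r/n)^(nt) = $20,000.00 × (1 + 0.089/1)^(1 × 5) = $30,631.58
Interest = A − P = $30,631.58 − $20,000.00 = $10,631.58

Interest = A - P = $10,631.58


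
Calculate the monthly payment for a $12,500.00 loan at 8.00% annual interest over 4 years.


Loan payment formula: PMT = PV × r / (1 − (1 + r)^(−n))
Monthly rate r = 0.08/12 ≈ 0.00666667, n = 48 months
Denominator: 1 − (1 + 0.08/12)^(−48) = 0.273079
PMT = $12,500.00 × (0.08/12) / 0.273079
PMT = $305.16 per month

PMT = PV × r / (1-(1+r)^(-n)) = $305.16/month


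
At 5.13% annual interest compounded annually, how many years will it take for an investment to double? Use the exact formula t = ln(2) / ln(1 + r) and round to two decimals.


Doubling condition: (1 + r)^t = 2
Take ln of both sides: t × ln(1 + r) = ln(2)
t = ln(2) / ln(1 + r)
t = 0.693147 / 0.050027
t = 13.86

t = ln(2) / ln(1 + r) = 13.86 years


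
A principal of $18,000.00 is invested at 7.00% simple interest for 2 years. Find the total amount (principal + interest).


Total amount formula: A = P(1 + rt) = P + P·r·t
Interest: I = P × r × t = $18,000.00 × 0.07 × 2 = $2,520.00
A = P + I = $18,000.00 + $2,520.00 = $20,520.00

A = P + I = P(1 + rt) = $20,520.00


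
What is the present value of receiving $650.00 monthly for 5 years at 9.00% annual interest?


Present value of an ordinary annuity: PV = PMT × (1 − (1 + r)^(−n)) / r
Monthly rate r = 0.09/12 = 0.0075, n = 60
PV = $650.00 × (1 − (1 + 0.09/12)^(−60)) / (0.09/12)
PV = $650.00 × 48.173374
PV = $31,312.69

PV = PMT × (1-(1+r)^(-n))/r = $31,312.69


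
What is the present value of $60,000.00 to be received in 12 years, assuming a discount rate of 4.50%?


Present value formula: PV = FV / (1 + r)^t
PV = $60,000.00 / (1 + 0.045)^12
PV = $60,000.00 / 1.6958814
PV = $35,379.83

PV = FV / (1 + r)^t = $35,379.83


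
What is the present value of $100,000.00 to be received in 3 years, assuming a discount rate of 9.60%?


Present value formula: PV = FV / (1 + r)^t
PV = $100,000.00 / (1 + 0.096)^3
PV = $100,000.00 / 1.31653274
PV = $75,957.09

PV = FV / (1 + r)^t = $75,957.09


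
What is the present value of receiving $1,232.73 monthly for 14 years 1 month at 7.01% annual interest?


Present value of an ordinary annuity: PV = PMT × (1 − (1 + r)^(−n)) / r
Monthly rate r = 0.0701/12 ≈ 0.00584167, n = 169
PV = $1,232.73 × (1 − (1 + 0.0701/12)^(−169)) / (0.0701/12)
PV = $1,232.73 × 107.216861
PV = $132,169.44

PV = PMT × (1-(1+r)^(-n))/r = $132,169.44


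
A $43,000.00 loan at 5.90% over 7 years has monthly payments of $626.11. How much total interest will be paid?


Total paid over the life of the loan = PMT × n.
Total paid = $626.11 × 84 = $52,593.24
Total interest = total paid − principal = $52,593.24 − $43,000.00 = $9,593.24

Total interest = (PMT × n) - PV = $9,593.24


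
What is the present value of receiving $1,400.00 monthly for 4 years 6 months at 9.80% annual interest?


Present value of an ordinary annuity: PV = PMT × (1 − (1 + r)^(−n)) / r
Monthly rate r = 0.098/12 ≈ 0.00816667, n = 54
PV = $1,400.00 × (1 − (1 + 0.098/12)^(−54)) / (0.098/12)
PV = $1,400.00 × 43.524972
PV = $60,934.96

PV = PMT × (1-(1+r)^(-n))/r = $60,934.96


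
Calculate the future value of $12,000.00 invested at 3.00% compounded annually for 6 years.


Compound interest formula: A = P(1 + r/n)^(nt)
A = $12,000.00 × (1 + 0.03/1)^(1 × 6)
Growth factor: (1 + 0.03/1)^6 = 1.1940523
A = $12,000.00 × 1.1940523
A = $14,328.63

A = P(1 + r/n)^(nt) = $14,328.63


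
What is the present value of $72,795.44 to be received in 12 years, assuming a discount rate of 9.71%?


Present value formula: PV = FV / (1 + r)^t
PV = $72,795.44 / (1 + 0.0971)^12
PV = $72,795.44 / 3.040567
PV = $23,941.40

PV = FV / (1 + r)^t = $23,941.40


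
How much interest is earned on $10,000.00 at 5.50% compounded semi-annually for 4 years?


Compound interest earned = final amount − principal.
A = P(1 + r/n)^(nt) = $10,000.00 × (1 + 0.055/2)^(2 × 4) = $12,423.81
Interest = A − P = $12,423.81 − $10,000.00 = $2,423.81

Interest = A - P = $2,423.81


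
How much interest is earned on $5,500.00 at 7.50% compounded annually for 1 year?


Compound interest earned = final amount − principal.
A = P(1 + r/n)^(nt) = $5,500.00 × (1 + 0.075/1)^(1 × 1) = $5,912.50
Interest = A − P = $5,912.50 − $5,500.00 = $412.50

Interest = A - P = $412.50


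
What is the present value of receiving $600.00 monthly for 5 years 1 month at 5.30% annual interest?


Present value of an ordinary annuity: PV = PMT × (1 − (1 + r)^(−n)) / r
Monthly rate r = 0.053/12 ≈ 0.00441667, n = 61
PV = $600.00 × (1 − (1 + 0.053/12)^(−61)) / (0.053/12)
PV = $600.00 × 53.370979
PV = $32,022.59

PV = PMT × (1-(1+r)^(-n))/r = $32,022.59


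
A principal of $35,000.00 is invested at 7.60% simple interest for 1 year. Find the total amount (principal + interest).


Total amount formula: A = P(1 + rt) = P + P·r·t
Interest: I = P × r × t = $35,000.00 × 0.076 × 1 = $2,660.00
A = P + I = $35,000.00 + $2,660.00 = $37,660.00

A = P + I = P(1 + rt) = $37,660.00


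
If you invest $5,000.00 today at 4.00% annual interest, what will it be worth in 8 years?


Future value formula: FV = PV × (1 + r)^t
FV = $5,000.00 × (1 + 0.04)^8
FV = $5,000.00 × 1.3685691
FV = $6,842.85

FV = PV × (1 + r)^t = $6,842.85


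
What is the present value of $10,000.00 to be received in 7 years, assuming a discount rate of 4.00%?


Present value formula: PV = FV / (1 + r)^t
PV = $10,000.00 / (1 + 0.04)^7
PV = $10,000.00 / 1.315932
PV = $7,599.18

PV = FV / (1 + r)^t = $7,599.18


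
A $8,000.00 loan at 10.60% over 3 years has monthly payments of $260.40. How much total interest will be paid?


Total paid over the life of the loan = PMT × n.
Total paid = $260.40 × 36 = $9,374.40
Total interest = total paid − principal = $9,374.40 − $8,000.00 = $1,374.40

Total interest = (PMT × n) - PV = $1,374.40


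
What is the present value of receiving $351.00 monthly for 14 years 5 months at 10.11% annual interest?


Present value of an ordinary annuity: PV = PMT × (1 − (1 + r)^(−n)) / r
Monthly rate r = 0.1011/12 = 0.008425, n = 173
PV = $351.00 × (1 − (1 + 0.1011/12)^(−173)) / (0.1011/12)
PV = $351.00 × 90.891684
PV = $31,902.98

PV = PMT × (1-(1+r)^(-n))/r = $31,902.98


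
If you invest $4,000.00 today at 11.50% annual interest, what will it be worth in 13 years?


Future value formula: FV = PV × (1 + r)^t
FV = $4,000.00 × (1 + 0.115)^13
FV = $4,000.00 × 4.116928
FV = $16,467.71

FV = PV × (1 + r)^t = $16,467.71


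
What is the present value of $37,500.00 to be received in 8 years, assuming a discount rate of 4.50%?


Present value formula: PV = FV / (1 + r)^t
PV = $37,500.00 / (1 + 0.045)^8
PV = $37,500.00 / 1.422101
PV = $26,369.44

PV = FV / (1 + r)^t = $26,369.44


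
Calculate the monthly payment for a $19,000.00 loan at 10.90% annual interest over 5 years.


Loan payment formula: PMT = PV × r / (1 − (1 + r)^(−n))
Monthly rate r = 0.109/12 ≈ 0.00908333, n = 60 months
Denominator: 1 − (1 + 0.109/12)^(−60) = 0.418730
PMT = $19,000.00 × (0.109/12) / 0.418730
PMT = $412.16 per month

PMT = PV × r / (1-(1+r)^(-n)) = $412.16/month


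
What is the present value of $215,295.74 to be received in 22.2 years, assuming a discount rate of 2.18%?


Present value formula: PV = FV / (1 + r)^t
PV = $215,295.74 / (1 + 0.0218)^22.2
PV = $215,295.74 / 1.6140721
PV = $133,386.69

PV = FV / (1 + r)^t = $133,386.69


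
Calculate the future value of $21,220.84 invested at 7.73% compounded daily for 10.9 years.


Compound interest formula: A = P(1 + r/n)^(nt)
A = $21,220.84 × (1 + 0.0773/365)^(365 × 10.9)
Growth factor: (1 + 0.0773/365)^3978.5 = 2.3221205
A = $21,220.84 × 2.3221205
A = $49,277.35

A = P(1 + r/n)^(nt) = $49,277.35


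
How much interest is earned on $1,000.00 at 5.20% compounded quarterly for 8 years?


Compound interest earned = final amount − principal.
A = P(1 + r/n)^(nt) = $1,000.00 × (1 + 0.052/4)^(4 × 8) = $1,511.83
Interest = A − P = $1,511.83 − $1,000.00 = $511.83

Interest = A - P = $511.83


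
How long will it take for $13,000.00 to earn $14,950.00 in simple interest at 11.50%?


Rearrange the simple interest formula for t:
I = P × r × t  ⇒  t = I / (P × r)
t = $14,950.00 / ($13,000.00 × 0.115)
t = 10

t = I/(P×r) = 10 years


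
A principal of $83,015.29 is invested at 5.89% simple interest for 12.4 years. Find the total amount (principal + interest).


Total amount formula: A = P(1 + rt) = P + P·r·t
Interest: I = P × r × t = $83,015.29 × 0.0589 × 12.4 = $60,631.05
A = P + I = $83,015.29 + $60,631.05 = $143,646.34

A = P + I = P(1 + rt) = $143,646.34


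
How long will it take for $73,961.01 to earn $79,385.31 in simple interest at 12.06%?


Rearrange the simple interest formula for t:
I = P × r × t  ⇒  t = I / (P × r)
t = $79,385.31 / ($73,961.01 × 0.1206)
t = 8.9

t = I/(P×r) = 8.9 years


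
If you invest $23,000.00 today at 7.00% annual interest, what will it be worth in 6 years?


Future value formula: FV = PV × (1 + r)^t
FV = $23,000.00 × (1 + 0.07)^6
FV = $23,000.00 × 1.5007304
FV = $34,516.80

FV = PV × (1 + r)^t = $34,516.80


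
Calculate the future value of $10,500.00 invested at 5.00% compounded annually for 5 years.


Compound interest formula: A = P(1 + r/n)^(nt)
A = $10,500.00 × (1 + 0.05/1)^(1 × 5)
Growth factor: (1 + 0.05/1)^5 = 1.276282
A = $10,500.00 × 1.276282
A = $13,400.96

A = P(1 + r/n)^(nt) = $13,400.96


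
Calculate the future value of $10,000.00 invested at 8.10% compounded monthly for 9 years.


Compound interest formula: A = P(1 + r/n)^(nt)
A = $10,000.00 × (1 + 0.081/12)^(12 × 9)
Growth factor: (1 + 0.081/12)^108 = 2.067935
A = $10,000.00 × 2.067935
A = $20,679.35

A = P(1 + r/n)^(nt) = $20,679.35


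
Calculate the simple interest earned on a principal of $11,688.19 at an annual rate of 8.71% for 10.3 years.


Simple interest formula: I = P × r × t
I = $11,688.19 × 0.0871 × 10.3
I = $10,485.83

I = P × r × t = $10,485.83


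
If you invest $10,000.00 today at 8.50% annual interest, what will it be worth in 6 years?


Future value formula: FV = PV × (1 + r)^t
FV = $10,000.00 × (1 + 0.085)^6
FV = $10,000.00 × 1.631468
FV = $16,314.68

FV = PV × (1 + r)^t = $16,314.68


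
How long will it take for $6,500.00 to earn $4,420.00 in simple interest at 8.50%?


Rearrange the simple interest formula for t:
I = P × r × t  ⇒  t = I / (P × r)
t = $4,420.00 / ($6,500.00 × 0.085)
t = 8

t = I/(P×r) = 8 years


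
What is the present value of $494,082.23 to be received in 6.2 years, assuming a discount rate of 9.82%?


Present value formula: PV = FV / (1 + r)^t
PV = $494,082.23 / (1 + 0.0982)^6.2
PV = $494,082.23 / 1.787413
PV = $276,423.09

PV = FV / (1 + r)^t = $276,423.09


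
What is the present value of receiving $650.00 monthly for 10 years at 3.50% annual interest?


Present value of an ordinary annuity: PV = PMT × (1 − (1 + r)^(−n)) / r
Monthly rate r = 0.035/12 ≈ 0.00291667, n = 120
PV = $650.00 × (1 − (1 + 0.035/12)^(−120)) / (0.035/12)
PV = $650.00 × 101.126685
PV = $65,732.35

PV = PMT × (1-(1+r)^(-n))/r = $65,732.35


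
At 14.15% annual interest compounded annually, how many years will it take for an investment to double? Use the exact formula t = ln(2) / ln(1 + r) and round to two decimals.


Doubling condition: (1 + r)^t = 2
Take ln of both sides: t × ln(1 + r) = ln(2)
t = ln(2) / ln(1 + r)
t = 0.693147 / 0.132343
t = 5.24

t = ln(2) / ln(1 + r) = 5.24 years


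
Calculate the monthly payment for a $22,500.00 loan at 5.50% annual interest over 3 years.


Loan payment formula: PMT = PV × r / (1 − (1 + r)^(−n))
Monthly rate r = 0.055/12 ≈ 0.00458333, n = 36 months
Denominator: 1 − (1 + 0.055/12)^(−36) = 0.151787
PMT = $22,500.00 × (0.055/12) / 0.151787
PMT = $679.41 per month

PMT = PV × r / (1-(1+r)^(-n)) = $679.41/month


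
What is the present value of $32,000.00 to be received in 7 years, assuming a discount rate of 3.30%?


Present value formula: PV = FV / (1 + r)^t
PV = $32,000.00 / (1 + 0.033)^7
PV = $32,000.00 / 1.255169
PV = $25,494.57

PV = FV / (1 + r)^t = $25,494.57


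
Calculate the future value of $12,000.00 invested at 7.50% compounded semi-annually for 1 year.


Compound interest formula: A = P(1 + r/n)^(nt)
A = $12,000.00 × (1 + 0.075/2)^(2 × 1)
Growth factor: (1 + 0.075/2)^2 = 1.0764063
A = $12,000.00 × 1.0764063
A = $12,916.88

A = P(1 + r/n)^(nt) = $12,916.88


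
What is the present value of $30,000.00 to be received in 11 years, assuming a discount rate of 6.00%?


Present value formula: PV = FV / (1 + r)^t
PV = $30,000.00 / (1 + 0.06)^11
PV = $30,000.00 / 1.8982986
PV = $15,803.63

PV = FV / (1 + r)^t = $15,803.63


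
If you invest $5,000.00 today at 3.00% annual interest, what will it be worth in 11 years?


Future value formula: FV = PV × (1 + r)^t
FV = $5,000.00 × (1 + 0.03)^11
FV = $5,000.00 × 1.384234
FV = $6,921.17

FV = PV × (1 + r)^t = $6,921.17


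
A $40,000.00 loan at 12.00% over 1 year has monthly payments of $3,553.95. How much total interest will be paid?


Total paid over the life of the loan = PMT × n.
Total paid = $3,553.95 × 12 = $42,647.40
Total interest = total paid − principal = $42,647.40 − $40,000.00 = $2,647.40

Total interest = (PMT × n) - PV = $2,647.40


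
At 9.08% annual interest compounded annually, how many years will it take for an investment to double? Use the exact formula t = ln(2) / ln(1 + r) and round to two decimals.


Doubling condition: (1 + r)^t = 2
Take ln of both sides: t × ln(1 + r) = ln(2)
t = ln(2) / ln(1 + r)
t = 0.693147 / 0.086911
t = 7.98

t = ln(2) / ln(1 + r) = 7.98 years


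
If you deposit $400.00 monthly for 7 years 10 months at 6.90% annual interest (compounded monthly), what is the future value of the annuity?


Future value of an ordinary annuity: FV = PMT × ((1 + r)^n − 1) / r
Monthly rate r = 0.069/12 = 0.00575, n = 94
FV = $400.00 × ((1 + 0.069/12)^94 − 1) / (0.069/12)
FV = $400.00 × 124.210334
FV = $49,684.13

FV = PMT × ((1+r)^n - 1)/r = $49,684.13


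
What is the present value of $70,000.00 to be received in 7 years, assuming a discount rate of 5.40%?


Present value formula: PV = FV / (1 + r)^t
PV = $70,000.00 / (1 + 0.054)^7
PV = $70,000.00 / 1.4450547
PV = $48,441.07

PV = FV / (1 + r)^t = $48,441.07


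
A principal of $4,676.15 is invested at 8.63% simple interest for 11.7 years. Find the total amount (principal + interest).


Total amount formula: A = P(1 + rt) = P + P·r·t
Interest: I = P × r × t = $4,676.15 × 0.0863 × 11.7 = $4,721.56
A = P + I = $4,676.15 + $4,721.56 = $9,397.71

A = P + I = P(1 + rt) = $9,397.71


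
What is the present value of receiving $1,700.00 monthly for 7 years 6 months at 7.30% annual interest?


Present value of an ordinary annuity: PV = PMT × (1 − (1 + r)^(−n)) / r
Monthly rate r = 0.073/12 ≈ 0.00608333, n = 90
PV = $1,700.00 × (1 − (1 + 0.073/12)^(−90)) / (0.073/12)
PV = $1,700.00 × 69.147271
PV = $117,550.36

PV = PMT × (1-(1+r)^(-n))/r = $117,550.36


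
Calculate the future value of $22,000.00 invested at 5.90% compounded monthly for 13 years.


Compound interest formula: A = P(1 + r/n)^(nt)
A = $22,000.00 × (1 + 0.059/12)^(12 × 13)
Growth factor: (1 + 0.059/12)^156 = 2.1492536
A = $22,000.00 × 2.1492536
A = $47,283.58

A = P(1 + r/n)^(nt) = $47,283.58


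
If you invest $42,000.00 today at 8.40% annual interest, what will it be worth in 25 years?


Future value formula: FV = PV × (1 + r)^t
FV = $42,000.00 × (1 + 0.084)^25
FV = $42,000.00 × 7.511593
FV = $315,486.91

FV = PV × (1 + r)^t = $315,486.91


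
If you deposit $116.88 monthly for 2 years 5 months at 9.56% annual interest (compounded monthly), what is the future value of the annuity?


Future value of an ordinary annuity: FV = PMT × ((1 + r)^n − 1) / r
Monthly rate r = 0.0956/12 ≈ 0.00796667, n = 29
FV = $116.88 × ((1 + 0.0956/12)^29 − 1) / (0.0956/12)
FV = $116.88 × 32.478881
FV = $3,796.13

FV = PMT × ((1+r)^n - 1)/r = $3,796.13


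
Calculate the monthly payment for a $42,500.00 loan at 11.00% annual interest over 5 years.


Loan payment formula: PMT = PV × r / (1 − (1 + r)^(−n))
Monthly rate r = 0.11/12 ≈ 0.00916667, n = 60 months
Denominator: 1 − (1 + 0.11/12)^(−60) = 0.421603
PMT = $42,500.00 × (0.11/12) / 0.421603
PMT = $924.05 per month

PMT = PV × r / (1-(1+r)^(-n)) = $924.05/month


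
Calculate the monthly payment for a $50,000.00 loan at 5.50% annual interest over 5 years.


Loan payment formula: PMT = PV × r / (1 − (1 + r)^(−n))
Monthly rate r = 0.055/12 ≈ 0.00458333, n = 60 months
Denominator: 1 − (1 + 0.055/12)^(−60) = 0.239950
PMT = $50,000.00 × (0.055/12) / 0.239950
PMT = $955.06 per month

PMT = PV × r / (1-(1+r)^(-n)) = $955.06/month


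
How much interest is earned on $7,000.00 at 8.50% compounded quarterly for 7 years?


Compound interest earned = final amount − principal.
A = P(1 + r/n)^(nt) = $7,000.00 × (1 + 0.085/4)^(4 × 7) = $12,612.35
Interest = A − P = $12,612.35 − $7,000.00 = $5,612.35

Interest = A - P = $5,612.35


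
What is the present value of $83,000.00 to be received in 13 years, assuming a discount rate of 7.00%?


Present value formula: PV = FV / (1 + r)^t
PV = $83,000.00 / (1 + 0.07)^13
PV = $83,000.00 / 2.409845
PV = $34,442.05

PV = FV / (1 + r)^t = $34,442.05


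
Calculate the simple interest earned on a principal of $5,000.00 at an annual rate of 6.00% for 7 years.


Simple interest formula: I = P × r × t
I = $5,000.00 × 0.06 × 7
I = $2,100.00

I = P × r × t = $2,100.00


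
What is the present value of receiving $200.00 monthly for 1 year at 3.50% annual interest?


Present value of an ordinary annuity: PV = PMT × (1 − (1 + r)^(−n)) / r
Monthly rate r = 0.035/12 ≈ 0.00291667, n = 12
PV = $200.00 × (1 − (1 + 0.035/12)^(−12)) / (0.035/12)
PV = $200.00 × 11.775563
PV = $2,355.11

PV = PMT × (1-(1+r)^(-n))/r = $2,355.11


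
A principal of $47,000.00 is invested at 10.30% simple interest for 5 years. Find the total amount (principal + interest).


Total amount formula: A = P(1 + rt) = P + P·r·t
Interest: I = P × r × t = $47,000.00 × 0.103 × 5 = $24,205.00
A = P + I = $47,000.00 + $24,205.00 = $71,205.00

A = P + I = P(1 + rt) = $71,205.00


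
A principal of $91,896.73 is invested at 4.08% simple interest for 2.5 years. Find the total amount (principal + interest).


Total amount formula: A = P(1 + rt) = P + P·r·t
Interest: I = P × r × t = $91,896.73 × 0.0408 × 2.5 = $9,373.47
A = P + I = $91,896.73 + $9,373.47 = $101,270.20

A = P + I = P(1 + rt) = $101,270.20


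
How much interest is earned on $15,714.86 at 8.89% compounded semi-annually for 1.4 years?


Compound interest earned = final amount − principal.
A = P(1 + r/n)^(nt) = $15,714.86 × (1 + 0.0889/2)^(2 × 1.4) = $17,749.90
Interest = A − P = $17,749.90 − $15,714.86 = $2,035.04

Interest = A - P = $2,035.04


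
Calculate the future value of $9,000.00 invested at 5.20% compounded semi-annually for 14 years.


Compound interest formula: A = P(1 + r/n)^(nt)
A = $9,000.00 × (1 + 0.052/2)^(2 × 14)
Growth factor: (1 + 0.052/2)^28 = 2.051758
A = $9,000.00 × 2.051758
A = $18,465.82

A = P(1 + r/n)^(nt) = $18,465.82


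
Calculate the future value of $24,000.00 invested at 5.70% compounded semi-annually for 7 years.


Compound interest formula: A = P(1 + r/n)^(nt)
A = $24,000.00 × (1 + 0.057/2)^(2 × 7)
Growth factor: (1 + 0.057/2)^14 = 1.482041
A = $24,000.00 × 1.482041
A = $35,568.98

A = P(1 + r/n)^(nt) = $35,568.98


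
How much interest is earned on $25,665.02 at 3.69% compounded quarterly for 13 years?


Compound interest earned = final amount − principal.
A = P(1 + r/n)^(nt) = $25,665.02 × (1 + 0.0369/4)^(4 × 13) = $41,373.06
Interest = A − P = $41,373.06 − $25,665.02 = $15,708.04

Interest = A - P = $15,708.04


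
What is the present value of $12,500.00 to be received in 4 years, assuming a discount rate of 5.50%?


Present value formula: PV = FV / (1 + r)^t
PV = $12,500.00 / (1 + 0.055)^4
PV = $12,500.00 / 1.238825
PV = $10,090.21

PV = FV / (1 + r)^t = $10,090.21
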